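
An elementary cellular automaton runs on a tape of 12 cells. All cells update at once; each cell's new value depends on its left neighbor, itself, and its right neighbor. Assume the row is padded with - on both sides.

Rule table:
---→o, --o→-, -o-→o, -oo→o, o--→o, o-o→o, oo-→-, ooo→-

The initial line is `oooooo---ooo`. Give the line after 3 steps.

o----oooo---

o-----oo-o--
ooooo-o-oooo
o----oooo---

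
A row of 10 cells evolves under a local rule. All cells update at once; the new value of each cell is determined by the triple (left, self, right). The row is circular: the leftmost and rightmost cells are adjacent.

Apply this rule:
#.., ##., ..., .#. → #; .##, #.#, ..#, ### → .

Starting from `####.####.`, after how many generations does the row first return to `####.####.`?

10

...#....#.
##.####.##
.#....#...
.####.####
....#....#
###.####.#
..#....#..
#.####.###
#....#....
####.####.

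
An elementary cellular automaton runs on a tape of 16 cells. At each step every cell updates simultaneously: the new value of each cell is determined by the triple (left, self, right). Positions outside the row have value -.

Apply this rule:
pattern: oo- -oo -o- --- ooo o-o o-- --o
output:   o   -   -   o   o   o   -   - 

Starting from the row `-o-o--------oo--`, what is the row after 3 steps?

--o--oooooo--o-o
o-----ooooo---o-
--ooo--oooo-o---

--ooo--oooo-o---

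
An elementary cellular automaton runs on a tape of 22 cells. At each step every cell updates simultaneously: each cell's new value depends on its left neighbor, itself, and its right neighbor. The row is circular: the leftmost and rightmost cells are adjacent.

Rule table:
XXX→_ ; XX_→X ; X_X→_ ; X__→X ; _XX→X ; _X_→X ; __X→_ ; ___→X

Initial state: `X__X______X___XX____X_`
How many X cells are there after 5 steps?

12

step 1: XX_XXXXXX_XXX_XXXXX_X_
step 2: XX_X____X_X_X_X___X_X_
step 3: XX_XXXX_X_X_X_XXX_X_X_
step 4: XX_X__X_X_X_X_X_X_X_X_
step 5: XX_XX_X_X_X_X_X_X_X_X_
count of X: 12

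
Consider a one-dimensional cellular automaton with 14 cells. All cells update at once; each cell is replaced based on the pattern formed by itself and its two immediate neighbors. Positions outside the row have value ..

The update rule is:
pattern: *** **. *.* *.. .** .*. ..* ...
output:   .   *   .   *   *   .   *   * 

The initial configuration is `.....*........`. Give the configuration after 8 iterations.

*****.********
*...*.*......*
.***...******.
**.*****....**
**.*...*******
**..****.....*
*****..******.
*...****....**

*...****....**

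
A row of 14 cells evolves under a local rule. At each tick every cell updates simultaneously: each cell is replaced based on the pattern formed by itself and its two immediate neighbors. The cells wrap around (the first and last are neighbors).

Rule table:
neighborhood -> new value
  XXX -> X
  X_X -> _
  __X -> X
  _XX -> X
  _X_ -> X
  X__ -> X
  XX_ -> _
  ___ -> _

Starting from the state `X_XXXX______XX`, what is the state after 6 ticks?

__XX__XXX_XXXX

__XXX_X____XXX
XXXX__XX__XXX_
XXX_XXX_XXXX__
XX__XX__XXX_XX
X_XXX_XXXX__XX
__XX__XXX_XXXX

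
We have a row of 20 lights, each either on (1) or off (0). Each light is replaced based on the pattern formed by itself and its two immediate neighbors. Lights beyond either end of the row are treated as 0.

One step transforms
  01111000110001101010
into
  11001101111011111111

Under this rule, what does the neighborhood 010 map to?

At position 16 the neighborhood is 010; the next row has 1 there.

1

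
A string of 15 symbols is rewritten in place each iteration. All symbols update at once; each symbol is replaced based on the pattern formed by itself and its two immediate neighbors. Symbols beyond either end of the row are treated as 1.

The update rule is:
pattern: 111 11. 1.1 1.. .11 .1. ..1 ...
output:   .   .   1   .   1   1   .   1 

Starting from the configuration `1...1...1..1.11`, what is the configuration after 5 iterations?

..1.1.1.1..111.
..1111111..1..1
..1........1..1
..1.111111.1..1
..111.....11..1

..111.....11..1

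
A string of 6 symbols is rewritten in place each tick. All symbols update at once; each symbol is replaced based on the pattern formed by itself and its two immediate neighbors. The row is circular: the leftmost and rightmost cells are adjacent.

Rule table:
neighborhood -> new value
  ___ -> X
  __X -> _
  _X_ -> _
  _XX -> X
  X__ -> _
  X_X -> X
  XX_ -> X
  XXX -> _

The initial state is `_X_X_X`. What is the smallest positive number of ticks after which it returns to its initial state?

2

X_X_X_
_X_X_X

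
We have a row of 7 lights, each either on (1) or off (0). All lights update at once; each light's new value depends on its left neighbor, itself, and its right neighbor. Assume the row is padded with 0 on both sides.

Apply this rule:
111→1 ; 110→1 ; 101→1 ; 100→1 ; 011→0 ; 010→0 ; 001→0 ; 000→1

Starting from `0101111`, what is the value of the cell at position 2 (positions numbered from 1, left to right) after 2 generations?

0010111
1001011
position 2 holds 0

0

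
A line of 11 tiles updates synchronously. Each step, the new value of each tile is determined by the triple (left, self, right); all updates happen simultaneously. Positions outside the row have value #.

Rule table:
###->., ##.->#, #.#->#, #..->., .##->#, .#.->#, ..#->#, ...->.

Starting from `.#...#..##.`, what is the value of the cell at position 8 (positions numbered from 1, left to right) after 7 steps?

step 1: ##..##.####
step 2: .#.#####...
step 3: ####...#..#
step 4: ...#..##.##
step 5: ..##.#####.
step 6: .#####...##
step 7: ##...#..##.
position 8 holds .

.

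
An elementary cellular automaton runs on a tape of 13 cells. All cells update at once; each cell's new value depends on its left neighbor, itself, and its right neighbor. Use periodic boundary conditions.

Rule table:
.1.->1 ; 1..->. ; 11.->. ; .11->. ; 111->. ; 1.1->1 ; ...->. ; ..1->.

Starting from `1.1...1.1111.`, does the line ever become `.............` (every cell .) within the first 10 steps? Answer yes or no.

yes

step 1: 111...11....1
step 2: .............
all cells are . at step 2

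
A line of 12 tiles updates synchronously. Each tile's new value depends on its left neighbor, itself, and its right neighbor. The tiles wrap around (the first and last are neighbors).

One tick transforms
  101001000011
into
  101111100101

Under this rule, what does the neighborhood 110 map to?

At position 0 the neighborhood is 110; the next row has 1 there.

1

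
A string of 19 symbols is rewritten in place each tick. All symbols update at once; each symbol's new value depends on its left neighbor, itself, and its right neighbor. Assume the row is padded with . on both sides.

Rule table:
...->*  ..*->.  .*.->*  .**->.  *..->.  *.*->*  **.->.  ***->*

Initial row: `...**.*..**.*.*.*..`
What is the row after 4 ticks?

..***...****...**.*

tick 1: **...**....******.*
tick 2: ...*....**..****.**
tick 3: **.*.**......**.*..
tick 4: ..***...****...**.*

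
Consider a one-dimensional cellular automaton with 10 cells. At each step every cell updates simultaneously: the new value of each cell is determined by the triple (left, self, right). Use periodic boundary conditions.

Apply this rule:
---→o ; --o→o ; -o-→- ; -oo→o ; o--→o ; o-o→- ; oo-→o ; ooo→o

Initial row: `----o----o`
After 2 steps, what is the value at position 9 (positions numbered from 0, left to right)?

-

oooo-oooo-
oooo-oooo-
position 9 holds -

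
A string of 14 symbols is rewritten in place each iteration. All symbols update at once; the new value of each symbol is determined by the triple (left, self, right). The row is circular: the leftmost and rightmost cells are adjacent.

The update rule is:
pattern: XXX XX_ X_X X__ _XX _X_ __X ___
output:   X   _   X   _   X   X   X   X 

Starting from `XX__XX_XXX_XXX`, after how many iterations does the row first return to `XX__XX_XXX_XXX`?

iteration 1: X__XX_XXX_XXXX
iteration 2: __XX_XXX_XXXXX
iteration 3: _XX_XXX_XXXXX_
iteration 4: XX_XXX_XXXXX__
iteration 5: X_XXX_XXXXX__X
iteration 6: _XXX_XXXXX__XX
iteration 7: XXX_XXXXX__XX_
iteration 8: XX_XXXXX__XX_X
iteration 9: X_XXXXX__XX_XX
iteration 10: _XXXXX__XX_XXX
iteration 11: XXXXX__XX_XXX_
iteration 12: XXXX__XX_XXX_X
iteration 13: XXX__XX_XXX_XX
iteration 14: XX__XX_XXX_XXX

14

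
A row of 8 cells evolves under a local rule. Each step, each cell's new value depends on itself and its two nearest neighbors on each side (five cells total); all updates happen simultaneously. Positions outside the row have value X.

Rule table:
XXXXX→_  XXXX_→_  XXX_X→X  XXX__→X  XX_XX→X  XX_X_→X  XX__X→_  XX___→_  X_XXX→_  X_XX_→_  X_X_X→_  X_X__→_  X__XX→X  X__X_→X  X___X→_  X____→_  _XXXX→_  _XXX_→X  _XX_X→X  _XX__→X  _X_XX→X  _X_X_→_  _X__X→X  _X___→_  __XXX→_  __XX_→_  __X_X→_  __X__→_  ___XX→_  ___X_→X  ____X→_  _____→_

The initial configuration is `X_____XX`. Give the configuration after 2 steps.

X_______

X_______
X_______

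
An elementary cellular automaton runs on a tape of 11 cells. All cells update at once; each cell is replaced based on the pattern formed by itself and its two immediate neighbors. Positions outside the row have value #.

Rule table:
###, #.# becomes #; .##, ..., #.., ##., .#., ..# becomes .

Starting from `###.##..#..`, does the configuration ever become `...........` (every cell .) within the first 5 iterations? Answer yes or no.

##.#.......
#.#........
.#.........
#..........
...........
all cells are . at iteration 5

yes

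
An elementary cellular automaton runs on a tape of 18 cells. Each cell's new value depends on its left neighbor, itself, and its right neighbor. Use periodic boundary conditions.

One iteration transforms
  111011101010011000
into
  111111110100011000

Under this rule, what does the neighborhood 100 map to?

0

At position 11 the neighborhood is 100; the next row has 0 there.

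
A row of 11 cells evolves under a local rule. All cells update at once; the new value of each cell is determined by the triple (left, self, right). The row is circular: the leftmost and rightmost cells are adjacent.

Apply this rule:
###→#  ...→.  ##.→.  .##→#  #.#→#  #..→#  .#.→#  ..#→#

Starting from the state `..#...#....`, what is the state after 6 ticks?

###.######.

tick 1: .###.###...
tick 2: ###.###.#..
tick 3: ##.###.####
tick 4: #.###.#####
tick 5: .###.######
tick 6: ###.######.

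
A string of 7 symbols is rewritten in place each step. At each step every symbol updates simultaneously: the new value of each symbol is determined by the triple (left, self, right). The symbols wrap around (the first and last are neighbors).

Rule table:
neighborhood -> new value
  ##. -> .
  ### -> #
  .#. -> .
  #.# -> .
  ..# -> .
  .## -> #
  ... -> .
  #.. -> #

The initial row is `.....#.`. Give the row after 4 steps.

..#....

step 1: ......#
step 2: #......
step 3: .#.....
step 4: ..#....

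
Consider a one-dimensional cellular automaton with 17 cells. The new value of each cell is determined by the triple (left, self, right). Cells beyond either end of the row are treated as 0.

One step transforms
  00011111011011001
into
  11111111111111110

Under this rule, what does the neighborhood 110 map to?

1

At position 7 the neighborhood is 110; the next row has 1 there.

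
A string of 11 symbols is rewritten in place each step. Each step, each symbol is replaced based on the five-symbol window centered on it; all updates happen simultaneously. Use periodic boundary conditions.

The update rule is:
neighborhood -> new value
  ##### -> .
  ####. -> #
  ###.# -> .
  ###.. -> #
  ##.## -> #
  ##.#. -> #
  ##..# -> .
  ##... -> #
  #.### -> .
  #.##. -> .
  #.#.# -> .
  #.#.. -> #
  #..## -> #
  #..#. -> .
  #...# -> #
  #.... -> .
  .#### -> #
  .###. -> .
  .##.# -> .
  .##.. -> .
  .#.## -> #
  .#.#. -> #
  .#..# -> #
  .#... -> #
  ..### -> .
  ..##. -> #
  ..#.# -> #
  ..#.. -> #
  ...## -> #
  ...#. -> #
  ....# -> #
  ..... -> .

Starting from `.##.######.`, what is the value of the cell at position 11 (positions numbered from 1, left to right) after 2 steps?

#

##.#.#..##.
..#.#####.#
position 11 holds #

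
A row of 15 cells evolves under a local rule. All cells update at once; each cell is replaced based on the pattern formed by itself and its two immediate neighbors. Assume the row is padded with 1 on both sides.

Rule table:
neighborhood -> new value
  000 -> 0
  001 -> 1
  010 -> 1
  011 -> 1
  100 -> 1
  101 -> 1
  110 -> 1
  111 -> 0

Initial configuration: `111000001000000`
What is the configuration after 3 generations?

000011111111110

001100011100001
111110110110011
000011111111110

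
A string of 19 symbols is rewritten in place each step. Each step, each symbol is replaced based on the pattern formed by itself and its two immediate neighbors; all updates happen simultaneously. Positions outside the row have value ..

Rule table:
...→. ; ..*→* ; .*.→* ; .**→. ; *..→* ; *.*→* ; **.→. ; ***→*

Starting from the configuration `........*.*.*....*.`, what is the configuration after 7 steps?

.***.*****.********

.......*******..***
......*.*****.**.*.
.....***.***.*..***
....*.*.*.*.****.*.
...*********.**.***
..*.*******.*..*.*.
.***.*****.********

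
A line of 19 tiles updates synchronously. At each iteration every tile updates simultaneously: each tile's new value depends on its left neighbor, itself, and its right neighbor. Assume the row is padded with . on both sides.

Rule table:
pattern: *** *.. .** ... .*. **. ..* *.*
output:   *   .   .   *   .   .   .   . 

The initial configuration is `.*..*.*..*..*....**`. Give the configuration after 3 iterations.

.***********..**...

iteration 1: ..............**...
iteration 2: *************....**
iteration 3: .***********..**...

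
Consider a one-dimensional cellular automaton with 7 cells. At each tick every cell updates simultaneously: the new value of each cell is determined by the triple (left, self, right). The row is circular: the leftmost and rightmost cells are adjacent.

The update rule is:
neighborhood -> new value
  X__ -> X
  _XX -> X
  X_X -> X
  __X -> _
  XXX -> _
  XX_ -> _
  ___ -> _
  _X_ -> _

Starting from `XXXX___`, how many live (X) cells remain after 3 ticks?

X___X__
_X___X_
__X___X
count of X: 2

2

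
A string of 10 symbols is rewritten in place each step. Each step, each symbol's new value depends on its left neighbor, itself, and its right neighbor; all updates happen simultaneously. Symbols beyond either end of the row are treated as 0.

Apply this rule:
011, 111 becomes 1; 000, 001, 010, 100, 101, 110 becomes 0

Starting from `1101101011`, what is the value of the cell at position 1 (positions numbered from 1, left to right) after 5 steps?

0

1001000010
0000000000
0000000000  (fixed point — unchanged through step 5)
position 1 holds 0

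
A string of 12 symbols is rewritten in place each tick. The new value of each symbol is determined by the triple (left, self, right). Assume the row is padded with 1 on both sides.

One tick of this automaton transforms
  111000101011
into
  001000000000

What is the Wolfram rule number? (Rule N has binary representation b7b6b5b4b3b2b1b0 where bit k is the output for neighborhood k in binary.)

64

position 0: 111 → 0  (bit 7 = 0)
position 2: 110 → 1  (bit 6 = 1)
position 7: 101 → 0  (bit 5 = 0)
position 3: 100 → 0  (bit 4 = 0)
position 10: 011 → 0  (bit 3 = 0)
position 6: 010 → 0  (bit 2 = 0)
position 5: 001 → 0  (bit 1 = 0)
position 4: 000 → 0  (bit 0 = 0)
bits b7..b0 = 01000000 = 64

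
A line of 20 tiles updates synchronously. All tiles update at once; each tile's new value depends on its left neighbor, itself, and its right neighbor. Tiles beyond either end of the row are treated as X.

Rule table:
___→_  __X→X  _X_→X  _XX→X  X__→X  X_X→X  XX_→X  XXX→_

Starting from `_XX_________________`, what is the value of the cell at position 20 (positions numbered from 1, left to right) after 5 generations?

XXXX_______________X
___XX_____________XX
X_XXXX___________XX_
XXX__XX_________XXXX
__XXXXXX_______XX___
position 20 holds _

_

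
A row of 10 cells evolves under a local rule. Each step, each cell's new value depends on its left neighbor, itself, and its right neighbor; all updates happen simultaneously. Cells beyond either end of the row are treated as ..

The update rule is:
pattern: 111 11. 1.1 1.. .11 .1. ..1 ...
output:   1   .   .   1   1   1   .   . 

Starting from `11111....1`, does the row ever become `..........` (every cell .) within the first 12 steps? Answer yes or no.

no

1111.1...1
111..11..1
11.1.1.1.1
1..1.1.1.1
11.1.1.1.1  (repeats step 3; period 2)
step 12: 1..1.1.1.1
step 12 is 1..1.1.1.1, still not uniform .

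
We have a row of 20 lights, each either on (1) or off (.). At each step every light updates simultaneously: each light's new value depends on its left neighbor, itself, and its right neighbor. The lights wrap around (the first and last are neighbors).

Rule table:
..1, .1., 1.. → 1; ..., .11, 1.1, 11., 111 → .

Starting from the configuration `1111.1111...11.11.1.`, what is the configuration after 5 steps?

step 1: .........1.1......1.
step 2: ........11.11....111
step 3: 1......1.....1..1...
step 4: 11....111...111111.1
step 5: ..1..1...1.1........

..1..1...1.1........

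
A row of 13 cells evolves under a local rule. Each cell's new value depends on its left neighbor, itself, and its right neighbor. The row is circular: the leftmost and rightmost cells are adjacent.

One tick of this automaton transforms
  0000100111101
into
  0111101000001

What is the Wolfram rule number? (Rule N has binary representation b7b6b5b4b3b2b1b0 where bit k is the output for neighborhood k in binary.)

position 8: 111 → 0  (bit 7 = 0)
position 10: 110 → 0  (bit 6 = 0)
position 11: 101 → 0  (bit 5 = 0)
position 0: 100 → 0  (bit 4 = 0)
position 7: 011 → 0  (bit 3 = 0)
position 4: 010 → 1  (bit 2 = 1)
position 3: 001 → 1  (bit 1 = 1)
position 1: 000 → 1  (bit 0 = 1)
bits b7..b0 = 00000111 = 7

7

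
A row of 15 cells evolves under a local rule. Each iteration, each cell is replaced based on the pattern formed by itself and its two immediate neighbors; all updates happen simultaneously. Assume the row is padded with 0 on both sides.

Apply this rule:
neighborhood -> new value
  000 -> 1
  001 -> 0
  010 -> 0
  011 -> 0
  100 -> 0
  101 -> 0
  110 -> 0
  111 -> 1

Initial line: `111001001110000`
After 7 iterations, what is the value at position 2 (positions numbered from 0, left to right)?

0

iteration 1: 010000000100111
iteration 2: 000111110000010
iteration 3: 110011100111000
iteration 4: 000001000010011
iteration 5: 111100011000000
iteration 6: 011001000011111
iteration 7: 000000011001110
position 2 holds 0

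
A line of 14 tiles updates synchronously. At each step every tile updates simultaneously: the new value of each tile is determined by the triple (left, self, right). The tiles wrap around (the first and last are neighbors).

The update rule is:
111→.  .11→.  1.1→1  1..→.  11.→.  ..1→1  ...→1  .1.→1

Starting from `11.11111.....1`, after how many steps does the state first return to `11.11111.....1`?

28

..1......1111.
111.11111.....
...1......1111
.111.11111....
1...1......111
..111.11111...
11...1......11
...111.11111..
111...1......1
....111.11111.
1111...1......
.....111.11111
.1111...1.....
1.....111.1111
..1111...1....
11.....111.111
...1111...1...
111.....111.11
....1111...1..
1111.....111.1
.....1111...1.
11111.....111.
......1111...1
.11111.....111
1......1111...
1.11111.....11
.1......1111..
11.11111.....1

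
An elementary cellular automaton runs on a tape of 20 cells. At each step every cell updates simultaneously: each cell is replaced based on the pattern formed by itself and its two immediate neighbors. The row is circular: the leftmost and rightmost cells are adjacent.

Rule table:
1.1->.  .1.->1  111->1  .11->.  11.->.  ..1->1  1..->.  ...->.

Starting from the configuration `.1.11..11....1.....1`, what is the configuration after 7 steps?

.1....1.....11....11
.1...11....1.....1..
11..1.....11....11..
...11....1.....1...1
..1.....11....11..11
.11....1.....1...1..
1.....11....11..11..

1.....11....11..11..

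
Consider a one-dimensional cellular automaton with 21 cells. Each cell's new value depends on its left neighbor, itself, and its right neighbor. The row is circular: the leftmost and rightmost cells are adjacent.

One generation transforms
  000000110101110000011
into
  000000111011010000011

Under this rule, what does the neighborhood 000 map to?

At position 1 the neighborhood is 000; the next row has 0 there.

0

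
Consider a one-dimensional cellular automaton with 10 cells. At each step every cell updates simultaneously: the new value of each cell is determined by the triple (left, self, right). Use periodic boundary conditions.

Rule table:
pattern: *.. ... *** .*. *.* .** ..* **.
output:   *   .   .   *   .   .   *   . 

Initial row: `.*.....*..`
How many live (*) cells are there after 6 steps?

2

step 1: ***...***.
step 2: ...*.*....
step 3: ..**.**...
step 4: .*.....*..  (repeats step 0; period 4)
step 6: ...*.*....
count of *: 2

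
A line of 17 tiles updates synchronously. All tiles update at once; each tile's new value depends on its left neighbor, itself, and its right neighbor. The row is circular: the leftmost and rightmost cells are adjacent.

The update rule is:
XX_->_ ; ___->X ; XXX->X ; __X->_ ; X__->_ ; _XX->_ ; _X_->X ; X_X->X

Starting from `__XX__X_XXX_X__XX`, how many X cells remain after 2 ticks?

11

______XX_X_XX____
XXXXX___XXX___XXX
count of X: 11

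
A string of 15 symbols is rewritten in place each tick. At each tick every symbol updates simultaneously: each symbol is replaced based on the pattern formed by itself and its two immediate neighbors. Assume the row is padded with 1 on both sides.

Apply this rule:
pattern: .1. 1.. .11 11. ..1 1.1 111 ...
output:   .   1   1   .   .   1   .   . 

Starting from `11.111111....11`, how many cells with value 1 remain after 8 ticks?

7

..11.....1...1.
1.1.1.....1...1
.1.1.1.....1..1
1.1.1.1.....1.1
.1.1.1.1.....11
1.1.1.1.1....1.
.1.1.1.1.1....1
1.1.1.1.1.1...1
count of 1: 7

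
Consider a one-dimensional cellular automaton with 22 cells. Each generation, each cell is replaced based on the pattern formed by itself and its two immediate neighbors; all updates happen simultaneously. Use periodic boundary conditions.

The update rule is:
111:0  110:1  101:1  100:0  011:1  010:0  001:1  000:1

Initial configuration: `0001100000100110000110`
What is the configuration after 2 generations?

generation 1: 1111101111001110111110
generation 2: 1000111001011011100011

1000111001011011100011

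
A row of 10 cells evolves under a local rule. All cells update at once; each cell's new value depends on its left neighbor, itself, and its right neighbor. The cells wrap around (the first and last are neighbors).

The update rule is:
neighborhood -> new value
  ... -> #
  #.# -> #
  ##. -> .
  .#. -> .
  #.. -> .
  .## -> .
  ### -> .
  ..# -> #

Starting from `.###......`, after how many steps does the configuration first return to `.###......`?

20

step 1: #....#####
step 2: ..###.....
step 3: ##....####
step 4: ...###....
step 5: ###....###
step 6: ....###...
step 7: ####....##
step 8: .....###..
step 9: #####....#
step 10: ......###.
step 11: ######....
step 12: .......###
step 13: .######...
step 14: #.......##
step 15: ..######..
step 16: ##.......#
step 17: ...######.
step 18: ###.......
step 19: ....######
step 20: .###......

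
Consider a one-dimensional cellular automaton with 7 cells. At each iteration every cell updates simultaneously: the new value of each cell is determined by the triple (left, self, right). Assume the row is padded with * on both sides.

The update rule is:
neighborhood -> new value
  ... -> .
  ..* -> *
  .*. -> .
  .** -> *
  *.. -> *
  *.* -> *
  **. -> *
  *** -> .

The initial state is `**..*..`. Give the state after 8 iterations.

.***.**
**.***.
.***.**  (repeats iteration 1; period 2)
iteration 8: **.***.

**.***.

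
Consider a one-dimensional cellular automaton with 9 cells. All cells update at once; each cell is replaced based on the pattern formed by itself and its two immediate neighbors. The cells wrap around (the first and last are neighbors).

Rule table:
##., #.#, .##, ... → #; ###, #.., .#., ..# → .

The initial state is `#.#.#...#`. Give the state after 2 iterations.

iteration 1: ##.#..#.#
iteration 2: .##....##

.##....##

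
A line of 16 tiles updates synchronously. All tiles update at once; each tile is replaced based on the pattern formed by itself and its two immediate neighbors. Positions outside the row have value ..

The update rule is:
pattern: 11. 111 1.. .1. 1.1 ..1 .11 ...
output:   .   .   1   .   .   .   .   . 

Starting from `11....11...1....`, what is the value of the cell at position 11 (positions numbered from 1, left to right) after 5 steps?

.

..1.....1...1...
...1.....1...1..
....1.....1...1.
.....1.....1...1
......1.....1...
position 11 holds .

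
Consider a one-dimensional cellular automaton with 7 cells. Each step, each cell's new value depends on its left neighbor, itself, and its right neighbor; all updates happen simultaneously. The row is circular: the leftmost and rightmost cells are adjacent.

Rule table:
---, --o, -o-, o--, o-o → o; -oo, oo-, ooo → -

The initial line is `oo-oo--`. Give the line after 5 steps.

step 1: --o--oo
step 2: ooooo--
step 3: -----oo
step 4: ooooo--  (repeats step 2; period 2)
step 5: -----oo

-----oo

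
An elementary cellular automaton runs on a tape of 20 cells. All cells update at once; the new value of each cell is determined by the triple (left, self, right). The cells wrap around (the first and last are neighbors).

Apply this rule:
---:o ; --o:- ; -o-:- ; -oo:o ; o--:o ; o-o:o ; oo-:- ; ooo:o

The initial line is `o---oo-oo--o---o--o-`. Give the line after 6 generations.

-oo-o-o-o-o-o-o-o-o-

generation 1: -oo-o-oo-o--oo--o--o
generation 2: oo-o-oo-o-o-o-o--o--
generation 3: o-o-oo-o-o-o-o-o--o-
generation 4: -o-oo-o-o-o-o-o-o--o
generation 5: o-oo-o-o-o-o-o-o-o--
generation 6: -oo-o-o-o-o-o-o-o-o-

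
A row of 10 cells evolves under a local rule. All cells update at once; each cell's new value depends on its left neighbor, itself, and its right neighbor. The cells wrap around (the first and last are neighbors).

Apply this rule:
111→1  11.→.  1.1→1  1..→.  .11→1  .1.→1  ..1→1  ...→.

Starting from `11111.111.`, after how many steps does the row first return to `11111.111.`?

1111.111.1
111.111.11
11.111.111
1.111.1111
.111.11111
111.11111.
11.11111.1
1.11111.11
.11111.111
11111.111.

10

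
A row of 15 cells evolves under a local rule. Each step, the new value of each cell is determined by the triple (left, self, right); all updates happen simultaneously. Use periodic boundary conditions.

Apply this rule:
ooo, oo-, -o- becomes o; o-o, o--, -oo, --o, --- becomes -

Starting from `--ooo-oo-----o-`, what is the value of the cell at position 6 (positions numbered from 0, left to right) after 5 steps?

-

---oo--o-----o-
----o--o-----o-
----o--o-----o-  (fixed point — unchanged through step 5)
position 6 holds -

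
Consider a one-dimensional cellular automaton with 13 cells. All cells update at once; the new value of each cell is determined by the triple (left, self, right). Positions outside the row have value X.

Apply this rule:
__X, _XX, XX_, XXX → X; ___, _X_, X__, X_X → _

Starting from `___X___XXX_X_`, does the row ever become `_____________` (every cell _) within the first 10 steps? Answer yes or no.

no

step 1: __X___XXXX___
step 2: _X___XXXXX__X
step 3: ____XXXXXX_XX
step 4: ___XXXXXXX_XX
step 5: __XXXXXXXX_XX
step 6: _XXXXXXXXX_XX
step 7: _XXXXXXXXX_XX  (fixed point — unchanged through step 10)
step 10 is _XXXXXXXXX_XX, still not uniform _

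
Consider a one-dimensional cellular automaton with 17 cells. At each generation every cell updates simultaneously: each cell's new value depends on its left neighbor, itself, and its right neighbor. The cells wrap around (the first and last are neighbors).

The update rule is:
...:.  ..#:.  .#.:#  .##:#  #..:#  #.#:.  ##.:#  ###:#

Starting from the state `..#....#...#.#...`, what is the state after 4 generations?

#.####.###.#.####

generation 1: ..##...##..#.##..
generation 2: ..###..###.#.###.
generation 3: ..####.###.#.####
generation 4: #.####.###.#.####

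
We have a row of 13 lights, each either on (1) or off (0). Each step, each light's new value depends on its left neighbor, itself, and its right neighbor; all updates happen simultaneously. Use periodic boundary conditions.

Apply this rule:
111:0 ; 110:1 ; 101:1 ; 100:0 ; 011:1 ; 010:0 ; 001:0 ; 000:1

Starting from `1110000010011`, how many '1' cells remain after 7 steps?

0010111000010
1001101011000
0001110111010
1101011101100
1110110111100
1011111100100
0110000100000
count of 1: 3

3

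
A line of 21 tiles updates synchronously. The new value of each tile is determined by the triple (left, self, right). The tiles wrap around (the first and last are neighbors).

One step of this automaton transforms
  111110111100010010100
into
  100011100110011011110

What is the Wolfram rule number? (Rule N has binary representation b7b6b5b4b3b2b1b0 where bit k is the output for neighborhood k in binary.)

position 1: 111 → 0  (bit 7 = 0)
position 4: 110 → 1  (bit 6 = 1)
position 5: 101 → 1  (bit 5 = 1)
position 10: 100 → 1  (bit 4 = 1)
position 0: 011 → 1  (bit 3 = 1)
position 13: 010 → 1  (bit 2 = 1)
position 12: 001 → 0  (bit 1 = 0)
position 11: 000 → 0  (bit 0 = 0)
bits b7..b0 = 01111100 = 124

124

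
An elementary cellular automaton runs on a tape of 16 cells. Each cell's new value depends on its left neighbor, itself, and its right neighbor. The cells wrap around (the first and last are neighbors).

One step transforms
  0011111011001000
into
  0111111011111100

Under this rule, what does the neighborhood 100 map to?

1

At position 10 the neighborhood is 100; the next row has 1 there.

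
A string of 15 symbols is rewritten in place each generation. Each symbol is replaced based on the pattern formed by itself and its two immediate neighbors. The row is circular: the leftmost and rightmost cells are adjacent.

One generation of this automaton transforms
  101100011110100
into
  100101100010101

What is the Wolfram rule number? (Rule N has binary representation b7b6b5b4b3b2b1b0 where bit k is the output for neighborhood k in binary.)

position 8: 111 → 0  (bit 7 = 0)
position 3: 110 → 1  (bit 6 = 1)
position 1: 101 → 0  (bit 5 = 0)
position 4: 100 → 0  (bit 4 = 0)
position 2: 011 → 0  (bit 3 = 0)
position 0: 010 → 1  (bit 2 = 1)
position 6: 001 → 1  (bit 1 = 1)
position 5: 000 → 1  (bit 0 = 1)
bits b7..b0 = 01000111 = 71

71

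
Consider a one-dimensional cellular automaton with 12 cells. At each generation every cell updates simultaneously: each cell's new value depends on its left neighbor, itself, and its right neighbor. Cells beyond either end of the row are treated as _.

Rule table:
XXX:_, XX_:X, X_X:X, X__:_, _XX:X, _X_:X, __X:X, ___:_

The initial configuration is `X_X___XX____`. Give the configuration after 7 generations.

X___XX_X____

XXX__XXX____
X_X_XX_X____
XXXXXXXX____
X______X____
X_____XX____
X____XXX____
X___XX_X____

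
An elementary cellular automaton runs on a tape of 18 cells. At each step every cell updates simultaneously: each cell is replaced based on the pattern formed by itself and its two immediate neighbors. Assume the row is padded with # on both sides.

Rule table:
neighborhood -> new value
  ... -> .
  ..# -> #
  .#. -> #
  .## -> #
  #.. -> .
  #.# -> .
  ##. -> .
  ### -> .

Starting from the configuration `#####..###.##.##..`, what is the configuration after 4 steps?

...##...##..##.##.

......##...#..#..#
.....##...##.##.##
....##...##..#..#.
...##...##..##.##.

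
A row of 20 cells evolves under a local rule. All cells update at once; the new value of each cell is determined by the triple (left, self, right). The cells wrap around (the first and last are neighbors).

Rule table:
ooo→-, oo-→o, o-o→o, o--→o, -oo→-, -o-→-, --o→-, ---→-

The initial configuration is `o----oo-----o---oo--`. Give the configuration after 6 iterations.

-o----oo-----o---oo-
--o----oo-----o---oo
o--o----oo-----o---o
oo--o----oo-----o---
-oo--o----oo-----o--
--oo--o----oo-----o-

--oo--o----oo-----o-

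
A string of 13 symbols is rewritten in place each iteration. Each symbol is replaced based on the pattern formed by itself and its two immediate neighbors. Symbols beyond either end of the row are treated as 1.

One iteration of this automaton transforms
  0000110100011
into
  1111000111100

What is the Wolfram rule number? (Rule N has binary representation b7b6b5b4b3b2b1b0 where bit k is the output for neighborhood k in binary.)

23

position 12: 111 → 0  (bit 7 = 0)
position 5: 110 → 0  (bit 6 = 0)
position 6: 101 → 0  (bit 5 = 0)
position 0: 100 → 1  (bit 4 = 1)
position 4: 011 → 0  (bit 3 = 0)
position 7: 010 → 1  (bit 2 = 1)
position 3: 001 → 1  (bit 1 = 1)
position 1: 000 → 1  (bit 0 = 1)
bits b7..b0 = 00010111 = 23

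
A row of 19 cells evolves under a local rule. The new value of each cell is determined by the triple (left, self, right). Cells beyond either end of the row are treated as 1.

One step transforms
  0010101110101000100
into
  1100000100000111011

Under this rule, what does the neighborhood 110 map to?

At position 8 the neighborhood is 110; the next row has 0 there.

0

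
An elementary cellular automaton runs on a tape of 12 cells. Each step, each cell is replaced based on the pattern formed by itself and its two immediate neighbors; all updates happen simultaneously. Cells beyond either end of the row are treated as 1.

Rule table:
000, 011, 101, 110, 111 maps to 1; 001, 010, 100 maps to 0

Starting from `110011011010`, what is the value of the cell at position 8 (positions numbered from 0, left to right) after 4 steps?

110011111101
110011111111
110011111111  (fixed point — unchanged through step 4)
position 8 holds 1

1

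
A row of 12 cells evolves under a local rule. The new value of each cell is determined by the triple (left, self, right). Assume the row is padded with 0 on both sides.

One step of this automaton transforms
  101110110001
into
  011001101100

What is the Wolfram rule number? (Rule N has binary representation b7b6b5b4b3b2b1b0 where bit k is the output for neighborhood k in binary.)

position 3: 111 → 0  (bit 7 = 0)
position 4: 110 → 0  (bit 6 = 0)
position 1: 101 → 1  (bit 5 = 1)
position 8: 100 → 1  (bit 4 = 1)
position 2: 011 → 1  (bit 3 = 1)
position 0: 010 → 0  (bit 2 = 0)
position 10: 001 → 0  (bit 1 = 0)
position 9: 000 → 1  (bit 0 = 1)
bits b7..b0 = 00111001 = 57

57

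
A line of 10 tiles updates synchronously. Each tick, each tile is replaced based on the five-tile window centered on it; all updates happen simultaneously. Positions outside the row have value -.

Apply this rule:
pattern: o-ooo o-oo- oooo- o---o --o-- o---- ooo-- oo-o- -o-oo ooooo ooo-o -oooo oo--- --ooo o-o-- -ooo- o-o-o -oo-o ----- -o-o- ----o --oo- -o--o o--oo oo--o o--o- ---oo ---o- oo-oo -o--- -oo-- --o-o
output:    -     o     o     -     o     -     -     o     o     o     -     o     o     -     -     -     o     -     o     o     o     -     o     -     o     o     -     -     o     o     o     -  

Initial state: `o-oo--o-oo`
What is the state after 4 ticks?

tick 1: -ooooo-ooo
tick 2: --ooo-o---
tick 3: o----o-o-o
tick 4: oo-o--ooo-

oo-o--ooo-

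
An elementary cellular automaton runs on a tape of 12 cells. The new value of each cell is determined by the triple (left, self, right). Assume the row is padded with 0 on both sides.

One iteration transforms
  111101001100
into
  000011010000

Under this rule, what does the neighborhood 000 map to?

0

At position 11 the neighborhood is 000; the next row has 0 there.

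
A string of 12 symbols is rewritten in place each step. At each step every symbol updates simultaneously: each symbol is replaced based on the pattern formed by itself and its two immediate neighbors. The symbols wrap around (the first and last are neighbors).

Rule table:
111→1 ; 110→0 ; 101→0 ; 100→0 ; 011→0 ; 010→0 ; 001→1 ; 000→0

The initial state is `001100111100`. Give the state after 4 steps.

001000000010

010001011000
100010000000
000100000001
001000000010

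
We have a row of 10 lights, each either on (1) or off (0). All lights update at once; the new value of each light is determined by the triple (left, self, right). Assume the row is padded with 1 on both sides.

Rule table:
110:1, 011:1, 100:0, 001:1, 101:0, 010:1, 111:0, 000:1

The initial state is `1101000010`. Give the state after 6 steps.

step 1: 0101011110
step 2: 0101010010
step 3: 0101010110
step 4: 0101010110  (fixed point — unchanged through step 6)

0101010110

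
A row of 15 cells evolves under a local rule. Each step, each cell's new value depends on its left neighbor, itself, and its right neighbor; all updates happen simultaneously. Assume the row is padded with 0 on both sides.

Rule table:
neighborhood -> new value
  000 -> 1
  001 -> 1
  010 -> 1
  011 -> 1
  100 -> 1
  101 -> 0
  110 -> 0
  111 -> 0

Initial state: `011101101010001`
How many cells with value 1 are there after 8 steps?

110001001011111
101111111010000
101000000011111
101111111110000
101000000001111
101111111111000
101000000000111
101111111111100
count of 1: 12

12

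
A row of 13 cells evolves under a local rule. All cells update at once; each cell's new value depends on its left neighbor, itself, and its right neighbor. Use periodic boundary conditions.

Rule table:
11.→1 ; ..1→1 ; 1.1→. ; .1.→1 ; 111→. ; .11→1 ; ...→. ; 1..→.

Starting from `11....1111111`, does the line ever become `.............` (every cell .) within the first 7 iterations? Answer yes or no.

iteration 1: .1...11......
iteration 2: 11..111......
iteration 3: 11.11.1.....1
iteration 4: .1.11.1....11
iteration 5: .1.11.1...111
iteration 6: .1.11.1..11.1
iteration 7: .1.11.1.111.1
iteration 7 is .1.11.1.111.1, still not uniform .

no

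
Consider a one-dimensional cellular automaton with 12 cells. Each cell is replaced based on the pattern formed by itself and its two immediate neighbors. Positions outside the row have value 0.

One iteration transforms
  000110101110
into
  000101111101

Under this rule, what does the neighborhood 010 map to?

At position 6 the neighborhood is 010; the next row has 1 there.

1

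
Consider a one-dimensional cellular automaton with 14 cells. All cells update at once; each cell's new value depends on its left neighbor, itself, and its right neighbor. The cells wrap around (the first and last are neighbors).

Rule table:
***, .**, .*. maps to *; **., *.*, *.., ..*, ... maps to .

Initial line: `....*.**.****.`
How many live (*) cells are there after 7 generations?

3

....*.*..***..
....*.*..**...
....*.*..*....
....*.*..*....  (fixed point — unchanged through generation 7)
count of *: 3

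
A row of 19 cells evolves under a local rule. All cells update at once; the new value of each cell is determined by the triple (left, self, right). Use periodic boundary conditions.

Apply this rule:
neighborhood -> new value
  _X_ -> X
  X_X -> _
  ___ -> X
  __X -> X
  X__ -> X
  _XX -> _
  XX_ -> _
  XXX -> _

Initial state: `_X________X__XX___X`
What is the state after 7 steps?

_XXXXXXXXXXXX__XXXX
_____________XX____
XXXXXXXXXXXXX__XXXX
_____________XX____  (repeats step 2; period 2)
step 7: XXXXXXXXXXXXX__XXXX

XXXXXXXXXXXXX__XXXX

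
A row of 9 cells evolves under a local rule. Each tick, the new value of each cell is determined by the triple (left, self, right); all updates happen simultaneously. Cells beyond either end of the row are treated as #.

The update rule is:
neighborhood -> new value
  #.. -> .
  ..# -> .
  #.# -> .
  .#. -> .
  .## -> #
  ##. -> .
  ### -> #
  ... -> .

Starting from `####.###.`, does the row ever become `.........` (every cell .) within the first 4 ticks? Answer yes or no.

yes

tick 1: ###..##..
tick 2: ##...#...
tick 3: #........
tick 4: .........
all cells are . at tick 4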